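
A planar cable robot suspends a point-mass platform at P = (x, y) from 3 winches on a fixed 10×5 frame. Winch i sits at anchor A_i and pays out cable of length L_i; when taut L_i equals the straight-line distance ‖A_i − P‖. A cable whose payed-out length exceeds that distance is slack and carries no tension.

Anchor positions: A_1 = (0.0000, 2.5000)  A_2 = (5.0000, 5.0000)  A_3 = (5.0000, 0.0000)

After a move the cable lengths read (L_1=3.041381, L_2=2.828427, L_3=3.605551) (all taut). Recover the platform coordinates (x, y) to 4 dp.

(3.0000, 3.0000)

expand ‖A_i−P‖²=L_i² and subtract eq 1 (c_i ≔ ‖A_i‖²−L_i²)
c_1 = 0.0000+6.2500−9.2500 = -3.0000
eq1−eq2 → [-10.0000  -5.0000]·P = -45.0000
eq1−eq3 → [-10.0000  5.0000]·P = -15.0000
2×2 solve → P = (3.0000, 3.0000)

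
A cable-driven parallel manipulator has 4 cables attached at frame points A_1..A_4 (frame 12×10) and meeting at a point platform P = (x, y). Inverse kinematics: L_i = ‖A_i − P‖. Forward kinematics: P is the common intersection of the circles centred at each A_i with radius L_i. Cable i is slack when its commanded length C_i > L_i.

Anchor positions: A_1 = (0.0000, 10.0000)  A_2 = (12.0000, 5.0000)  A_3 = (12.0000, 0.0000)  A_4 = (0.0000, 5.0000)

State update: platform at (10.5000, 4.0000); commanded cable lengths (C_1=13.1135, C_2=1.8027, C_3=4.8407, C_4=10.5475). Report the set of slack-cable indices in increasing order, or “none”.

cable 1: L_1 = ‖A_1−P‖ = 12.0934;  C_1 = 13.1135 → slack
cable 2: L_2 = ‖A_2−P‖ = 1.8028;  C_2 = 1.8027 → taut
cable 3: L_3 = ‖A_3−P‖ = 4.2720;  C_3 = 4.8407 → slack
cable 4: L_4 = ‖A_4−P‖ = 10.5475;  C_4 = 10.5475 → taut

1, 3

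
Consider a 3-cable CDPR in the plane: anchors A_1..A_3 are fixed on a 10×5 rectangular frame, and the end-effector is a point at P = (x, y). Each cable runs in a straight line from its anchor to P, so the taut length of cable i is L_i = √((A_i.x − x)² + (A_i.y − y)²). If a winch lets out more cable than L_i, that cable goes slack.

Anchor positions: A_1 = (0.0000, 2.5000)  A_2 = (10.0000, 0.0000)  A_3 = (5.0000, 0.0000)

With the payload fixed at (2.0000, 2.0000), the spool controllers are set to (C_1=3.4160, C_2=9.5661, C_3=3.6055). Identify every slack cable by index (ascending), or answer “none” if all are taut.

1, 2

cable 1: L_1 = ‖A_1−P‖ = 2.0616;  C_1 = 3.4160 → slack
cable 2: L_2 = ‖A_2−P‖ = 8.2462;  C_2 = 9.5661 → slack
cable 3: L_3 = ‖A_3−P‖ = 3.6056;  C_3 = 3.6055 → taut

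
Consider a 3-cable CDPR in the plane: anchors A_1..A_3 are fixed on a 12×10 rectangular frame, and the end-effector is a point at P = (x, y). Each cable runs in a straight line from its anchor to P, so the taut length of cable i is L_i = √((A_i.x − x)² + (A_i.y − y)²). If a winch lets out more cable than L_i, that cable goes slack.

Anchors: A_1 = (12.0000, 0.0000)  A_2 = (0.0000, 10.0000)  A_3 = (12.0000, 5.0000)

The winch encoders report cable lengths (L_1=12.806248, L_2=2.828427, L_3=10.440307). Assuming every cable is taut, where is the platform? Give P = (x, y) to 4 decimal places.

circle eqns → linear via eq_j − eq_1; set k_j = A_j·A_j − L_j²
k_1 = 144.0000+0.0000−164.0000 = -20.0000
24.0000·x − 20.0000·y = k_1−k_2 = -112.0000
0.0000·x − 10.0000·y = k_1−k_3 = -80.0000
solve first two rows → x=2.0000, y=8.0000

(2.0000, 8.0000)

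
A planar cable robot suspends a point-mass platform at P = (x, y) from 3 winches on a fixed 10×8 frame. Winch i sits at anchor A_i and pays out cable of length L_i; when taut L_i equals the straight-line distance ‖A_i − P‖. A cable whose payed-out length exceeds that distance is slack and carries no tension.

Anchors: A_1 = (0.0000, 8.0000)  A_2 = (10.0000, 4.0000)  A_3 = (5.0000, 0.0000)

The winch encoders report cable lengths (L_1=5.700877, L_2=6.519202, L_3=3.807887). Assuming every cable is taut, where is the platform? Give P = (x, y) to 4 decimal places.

(3.5000, 3.5000)

each cable: (A_i−P)·(A_i−P) = L_i²; let q_i = ‖A_i‖²−L_i²
q_1 = 0.0000+64.0000−32.5000 = 31.5000
row 1: -20.0000x + 8.0000y = -42.0000  (q_2=73.5000)
row 2: -10.0000x + 16.0000y = 21.0000  (q_3=10.5000)
Cramer on rows 1–2 → x = 3.5000, y = 3.5000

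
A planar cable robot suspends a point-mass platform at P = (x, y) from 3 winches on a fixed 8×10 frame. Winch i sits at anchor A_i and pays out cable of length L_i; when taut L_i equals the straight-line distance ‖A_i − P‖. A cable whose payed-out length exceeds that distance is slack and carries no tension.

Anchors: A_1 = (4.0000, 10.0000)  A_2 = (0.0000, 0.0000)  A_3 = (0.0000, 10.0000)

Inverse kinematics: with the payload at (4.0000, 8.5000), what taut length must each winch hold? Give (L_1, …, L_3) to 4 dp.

L_1: Δ = A_1−P = (0.0000, 1.5000) → ‖Δ‖ = √2.2500 = 1.5000
L_2: Δ = A_2−P = (-4.0000, -8.5000) → ‖Δ‖ = √88.2500 = 9.3941
L_3: Δ = A_3−P = (-4.0000, 1.5000) → ‖Δ‖ = √18.2500 = 4.2720

(1.5000, 9.3941, 4.2720)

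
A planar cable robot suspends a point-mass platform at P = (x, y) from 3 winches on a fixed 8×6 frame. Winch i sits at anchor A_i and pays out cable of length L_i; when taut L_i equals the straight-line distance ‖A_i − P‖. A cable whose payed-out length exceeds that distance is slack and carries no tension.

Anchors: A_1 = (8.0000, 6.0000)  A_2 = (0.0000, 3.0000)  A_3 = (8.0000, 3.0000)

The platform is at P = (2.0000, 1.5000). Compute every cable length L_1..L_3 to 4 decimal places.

(7.5000, 2.5000, 6.1847)

cable 1: Δx=6.0000, Δy=4.5000; L_1 = √(Δx²+Δy²) = 7.5000
cable 2: Δx=-2.0000, Δy=1.5000; L_2 = √(Δx²+Δy²) = 2.5000
cable 3: Δx=6.0000, Δy=1.5000; L_3 = √(Δx²+Δy²) = 6.1847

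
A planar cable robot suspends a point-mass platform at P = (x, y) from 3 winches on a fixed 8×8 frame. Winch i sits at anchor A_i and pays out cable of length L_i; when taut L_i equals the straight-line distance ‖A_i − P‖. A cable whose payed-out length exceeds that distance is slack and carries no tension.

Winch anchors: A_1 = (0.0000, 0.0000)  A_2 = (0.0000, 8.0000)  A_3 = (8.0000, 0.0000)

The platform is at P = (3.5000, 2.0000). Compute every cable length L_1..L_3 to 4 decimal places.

(4.0311, 6.9462, 4.9244)

L_1 = √((0.0000−3.5000)² + (0.0000−2.0000)²) = 4.0311
L_2 = √((0.0000−3.5000)² + (8.0000−2.0000)²) = 6.9462
L_3 = √((8.0000−3.5000)² + (0.0000−2.0000)²) = 4.9244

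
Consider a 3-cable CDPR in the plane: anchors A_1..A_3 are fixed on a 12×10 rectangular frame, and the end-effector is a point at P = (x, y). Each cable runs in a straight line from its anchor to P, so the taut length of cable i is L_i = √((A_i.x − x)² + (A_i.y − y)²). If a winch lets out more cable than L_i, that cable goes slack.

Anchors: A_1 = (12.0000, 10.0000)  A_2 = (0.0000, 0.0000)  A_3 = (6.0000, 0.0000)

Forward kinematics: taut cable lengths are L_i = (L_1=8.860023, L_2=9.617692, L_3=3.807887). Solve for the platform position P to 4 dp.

expand ‖A_i−P‖²=L_i² and subtract eq 1 (q_i ≔ ‖A_i‖²−L_i²)
q_1 = 144.0000+100.0000−78.5000 = 165.5000
eq1−eq2 → [24.0000  20.0000]·P = 258.0000
eq1−eq3 → [12.0000  20.0000]·P = 144.0000
2×2 solve → P = (9.5000, 1.5000)

(9.5000, 1.5000)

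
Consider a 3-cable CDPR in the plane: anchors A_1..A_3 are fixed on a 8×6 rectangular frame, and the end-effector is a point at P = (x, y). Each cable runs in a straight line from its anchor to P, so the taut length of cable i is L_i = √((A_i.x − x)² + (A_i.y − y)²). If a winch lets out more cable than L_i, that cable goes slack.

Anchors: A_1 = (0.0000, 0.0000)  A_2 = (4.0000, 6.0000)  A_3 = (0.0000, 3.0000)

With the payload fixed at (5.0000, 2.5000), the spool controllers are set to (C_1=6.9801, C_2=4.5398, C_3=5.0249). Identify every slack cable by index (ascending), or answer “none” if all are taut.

1, 2

cable 1: √((-5.0000)²+(-2.5000)²)=5.5902, C_1=6.9801: slack
cable 2: √((-1.0000)²+(3.5000)²)=3.6401, C_2=4.5398: slack
cable 3: √((-5.0000)²+(0.5000)²)=5.0249, C_3=5.0249: taut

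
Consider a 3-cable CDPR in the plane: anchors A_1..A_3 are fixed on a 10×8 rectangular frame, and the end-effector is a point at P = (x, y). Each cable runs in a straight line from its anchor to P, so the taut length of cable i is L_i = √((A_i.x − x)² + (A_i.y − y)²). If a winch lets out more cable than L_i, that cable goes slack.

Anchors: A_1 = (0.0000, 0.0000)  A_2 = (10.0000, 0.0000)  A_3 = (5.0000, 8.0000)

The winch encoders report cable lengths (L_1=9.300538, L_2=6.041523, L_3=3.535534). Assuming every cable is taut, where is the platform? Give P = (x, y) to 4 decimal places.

expand ‖A_i−P‖²=L_i² and subtract eq 1 (k_i ≔ ‖A_i‖²−L_i²)
k_1 = 0.0000+0.0000−86.5000 = -86.5000
eq1−eq2 → [-20.0000  0.0000]·P = -150.0000
eq1−eq3 → [-10.0000  -16.0000]·P = -163.0000
2×2 solve → P = (7.5000, 5.5000)

(7.5000, 5.5000)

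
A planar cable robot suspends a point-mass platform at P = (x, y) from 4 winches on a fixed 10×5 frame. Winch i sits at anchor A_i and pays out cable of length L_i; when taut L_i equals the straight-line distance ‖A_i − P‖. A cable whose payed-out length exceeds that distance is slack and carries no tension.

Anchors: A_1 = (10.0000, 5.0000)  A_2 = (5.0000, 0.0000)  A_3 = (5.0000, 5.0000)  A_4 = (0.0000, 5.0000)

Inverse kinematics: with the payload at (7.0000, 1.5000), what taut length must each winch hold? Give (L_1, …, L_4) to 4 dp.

L_1: Δ = A_1−P = (3.0000, 3.5000) → ‖Δ‖ = √21.2500 = 4.6098
L_2: Δ = A_2−P = (-2.0000, -1.5000) → ‖Δ‖ = √6.2500 = 2.5000
L_3: Δ = A_3−P = (-2.0000, 3.5000) → ‖Δ‖ = √16.2500 = 4.0311
L_4: Δ = A_4−P = (-7.0000, 3.5000) → ‖Δ‖ = √61.2500 = 7.8262

(4.6098, 2.5000, 4.0311, 7.8262)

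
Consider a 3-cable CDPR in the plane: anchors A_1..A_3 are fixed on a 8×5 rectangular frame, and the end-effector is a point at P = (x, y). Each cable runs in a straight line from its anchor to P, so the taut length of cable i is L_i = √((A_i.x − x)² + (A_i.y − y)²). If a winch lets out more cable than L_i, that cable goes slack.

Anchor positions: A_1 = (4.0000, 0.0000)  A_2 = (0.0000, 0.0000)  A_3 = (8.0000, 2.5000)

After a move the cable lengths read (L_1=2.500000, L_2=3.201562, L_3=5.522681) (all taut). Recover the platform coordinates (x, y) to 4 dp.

(2.5000, 2.0000)

expand ‖A_i−P‖²=L_i² and subtract eq 1 (q_i ≔ ‖A_i‖²−L_i²)
q_1 = 16.0000+0.0000−6.2500 = 9.7500
eq1−eq2 → [8.0000  0.0000]·P = 20.0000
eq1−eq3 → [-8.0000  -5.0000]·P = -30.0000
2×2 solve → P = (2.5000, 2.0000)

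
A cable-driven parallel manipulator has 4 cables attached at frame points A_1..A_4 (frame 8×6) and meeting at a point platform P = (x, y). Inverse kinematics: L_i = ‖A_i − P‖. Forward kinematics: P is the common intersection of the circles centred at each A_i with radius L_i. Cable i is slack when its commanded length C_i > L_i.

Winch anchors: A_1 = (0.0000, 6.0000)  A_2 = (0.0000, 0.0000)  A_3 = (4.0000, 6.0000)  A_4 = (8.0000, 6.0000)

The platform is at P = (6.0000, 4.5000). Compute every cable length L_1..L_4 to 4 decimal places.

L_1: Δ = A_1−P = (-6.0000, 1.5000) → ‖Δ‖ = √38.2500 = 6.1847
L_2: Δ = A_2−P = (-6.0000, -4.5000) → ‖Δ‖ = √56.2500 = 7.5000
L_3: Δ = A_3−P = (-2.0000, 1.5000) → ‖Δ‖ = √6.2500 = 2.5000
L_4: Δ = A_4−P = (2.0000, 1.5000) → ‖Δ‖ = √6.2500 = 2.5000

(6.1847, 7.5000, 2.5000, 2.5000)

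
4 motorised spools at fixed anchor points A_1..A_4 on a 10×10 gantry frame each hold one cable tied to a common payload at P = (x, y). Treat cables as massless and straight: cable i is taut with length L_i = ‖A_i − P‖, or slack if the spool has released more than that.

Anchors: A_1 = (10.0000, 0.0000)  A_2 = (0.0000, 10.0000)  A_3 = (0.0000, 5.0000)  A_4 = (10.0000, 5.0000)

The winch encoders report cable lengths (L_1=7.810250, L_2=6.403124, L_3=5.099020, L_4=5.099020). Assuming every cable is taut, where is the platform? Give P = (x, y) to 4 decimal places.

each cable: (A_i−P)·(A_i−P) = L_i²; let k_i = ‖A_i‖²−L_i²
k_1 = 100.0000+0.0000−61.0000 = 39.0000
row 1: 20.0000x − 20.0000y = -20.0000  (k_2=59.0000)
row 2: 20.0000x − 10.0000y = 40.0000  (k_3=-1.0000)
row 3: 0.0000x − 10.0000y = -60.0000  (k_4=99.0000)
Cramer on rows 1–2 → x = 5.0000, y = 6.0000
check cable 4: ‖A_4−P‖² = 26.0000 ≈ L_4² = 26.0000 ✓

(5.0000, 6.0000)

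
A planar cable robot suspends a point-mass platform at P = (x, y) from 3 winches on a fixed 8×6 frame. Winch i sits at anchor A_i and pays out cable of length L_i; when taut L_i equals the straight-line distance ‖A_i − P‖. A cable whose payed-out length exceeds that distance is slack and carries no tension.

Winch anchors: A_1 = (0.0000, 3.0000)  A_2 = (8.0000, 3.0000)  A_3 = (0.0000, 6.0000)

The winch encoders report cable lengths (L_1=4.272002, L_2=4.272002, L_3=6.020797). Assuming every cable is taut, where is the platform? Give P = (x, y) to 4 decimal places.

(4.0000, 1.5000)

circle eqns → linear via eq_j − eq_1; set c_j = A_j·A_j − L_j²
c_1 = 0.0000+9.0000−18.2500 = -9.2500
-16.0000·x + 0.0000·y = c_1−c_2 = -64.0000
0.0000·x − 6.0000·y = c_1−c_3 = -9.0000
solve first two rows → x=4.0000, y=1.5000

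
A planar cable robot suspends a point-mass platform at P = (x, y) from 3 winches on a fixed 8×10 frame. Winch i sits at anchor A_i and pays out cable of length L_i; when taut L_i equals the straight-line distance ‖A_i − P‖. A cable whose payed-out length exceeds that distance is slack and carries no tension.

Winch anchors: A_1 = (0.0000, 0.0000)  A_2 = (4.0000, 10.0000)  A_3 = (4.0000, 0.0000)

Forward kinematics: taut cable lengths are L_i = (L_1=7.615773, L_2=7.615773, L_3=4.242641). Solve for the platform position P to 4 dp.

expand ‖A_i−P‖²=L_i² and subtract eq 1 (q_i ≔ ‖A_i‖²−L_i²)
q_1 = 0.0000+0.0000−58.0000 = -58.0000
eq1−eq2 → [-8.0000  -20.0000]·P = -116.0000
eq1−eq3 → [-8.0000  0.0000]·P = -56.0000
2×2 solve → P = (7.0000, 3.0000)

(7.0000, 3.0000)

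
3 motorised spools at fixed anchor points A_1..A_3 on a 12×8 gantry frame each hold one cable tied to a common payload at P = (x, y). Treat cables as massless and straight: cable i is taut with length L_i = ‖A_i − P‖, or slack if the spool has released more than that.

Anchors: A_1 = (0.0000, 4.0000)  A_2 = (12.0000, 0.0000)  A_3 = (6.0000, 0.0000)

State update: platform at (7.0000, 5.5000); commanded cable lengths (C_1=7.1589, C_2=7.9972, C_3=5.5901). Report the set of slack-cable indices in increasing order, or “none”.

2

i=1: geometric 7.1589 vs commanded 7.1589 ⇒ taut
i=2: geometric 7.4330 vs commanded 7.9972 ⇒ slack
i=3: geometric 5.5902 vs commanded 5.5901 ⇒ taut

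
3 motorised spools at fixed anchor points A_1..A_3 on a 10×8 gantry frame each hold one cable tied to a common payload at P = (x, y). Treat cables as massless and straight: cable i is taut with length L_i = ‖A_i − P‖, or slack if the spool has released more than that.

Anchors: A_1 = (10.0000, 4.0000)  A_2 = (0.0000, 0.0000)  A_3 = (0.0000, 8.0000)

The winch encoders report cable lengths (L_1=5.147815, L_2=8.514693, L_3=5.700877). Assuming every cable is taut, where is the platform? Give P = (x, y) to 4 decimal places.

expand ‖A_i−P‖²=L_i² and subtract eq 1 (k_i ≔ ‖A_i‖²−L_i²)
k_1 = 100.0000+16.0000−26.5000 = 89.5000
eq1−eq2 → [20.0000  8.0000]·P = 162.0000
eq1−eq3 → [20.0000  -8.0000]·P = 58.0000
2×2 solve → P = (5.5000, 6.5000)

(5.5000, 6.5000)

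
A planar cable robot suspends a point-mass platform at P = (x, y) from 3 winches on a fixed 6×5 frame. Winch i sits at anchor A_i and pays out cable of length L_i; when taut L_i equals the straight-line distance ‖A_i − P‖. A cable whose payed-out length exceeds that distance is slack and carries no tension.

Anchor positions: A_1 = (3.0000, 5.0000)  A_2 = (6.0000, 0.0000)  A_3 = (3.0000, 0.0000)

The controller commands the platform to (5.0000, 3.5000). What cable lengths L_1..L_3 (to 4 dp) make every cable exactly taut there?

(2.5000, 3.6401, 4.0311)

L_1: Δ = A_1−P = (-2.0000, 1.5000) → ‖Δ‖ = √6.2500 = 2.5000
L_2: Δ = A_2−P = (1.0000, -3.5000) → ‖Δ‖ = √13.2500 = 3.6401
L_3: Δ = A_3−P = (-2.0000, -3.5000) → ‖Δ‖ = √16.2500 = 4.0311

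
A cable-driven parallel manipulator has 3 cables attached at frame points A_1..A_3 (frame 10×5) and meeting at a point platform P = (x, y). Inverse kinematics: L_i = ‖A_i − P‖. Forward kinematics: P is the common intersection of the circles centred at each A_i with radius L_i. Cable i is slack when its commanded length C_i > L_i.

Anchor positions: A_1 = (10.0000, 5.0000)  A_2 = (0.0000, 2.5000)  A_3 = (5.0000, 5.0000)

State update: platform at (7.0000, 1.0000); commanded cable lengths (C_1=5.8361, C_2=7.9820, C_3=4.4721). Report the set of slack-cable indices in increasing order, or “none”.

cable 1: L_1 = ‖A_1−P‖ = 5.0000;  C_1 = 5.8361 → slack
cable 2: L_2 = ‖A_2−P‖ = 7.1589;  C_2 = 7.9820 → slack
cable 3: L_3 = ‖A_3−P‖ = 4.4721;  C_3 = 4.4721 → taut

1, 2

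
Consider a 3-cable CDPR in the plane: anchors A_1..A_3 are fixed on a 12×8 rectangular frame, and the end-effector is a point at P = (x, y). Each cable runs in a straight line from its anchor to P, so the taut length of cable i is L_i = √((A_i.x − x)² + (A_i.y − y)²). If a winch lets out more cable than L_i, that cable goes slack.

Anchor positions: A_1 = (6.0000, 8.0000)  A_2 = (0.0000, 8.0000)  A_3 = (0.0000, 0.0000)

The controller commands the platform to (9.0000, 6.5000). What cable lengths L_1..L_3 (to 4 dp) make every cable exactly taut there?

(3.3541, 9.1241, 11.1018)

L_1 = √((6.0000−9.0000)² + (8.0000−6.5000)²) = 3.3541
L_2 = √((0.0000−9.0000)² + (8.0000−6.5000)²) = 9.1241
L_3 = √((0.0000−9.0000)² + (0.0000−6.5000)²) = 11.1018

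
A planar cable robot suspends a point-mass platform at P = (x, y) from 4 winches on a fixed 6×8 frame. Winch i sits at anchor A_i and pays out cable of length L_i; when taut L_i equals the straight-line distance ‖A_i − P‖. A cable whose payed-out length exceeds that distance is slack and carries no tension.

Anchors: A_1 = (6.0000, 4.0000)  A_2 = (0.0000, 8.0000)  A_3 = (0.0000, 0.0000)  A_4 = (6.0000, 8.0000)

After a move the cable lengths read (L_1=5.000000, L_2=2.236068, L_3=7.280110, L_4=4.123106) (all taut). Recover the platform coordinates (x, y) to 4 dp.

each cable: (A_i−P)·(A_i−P) = L_i²; let k_i = ‖A_i‖²−L_i²
k_1 = 36.0000+16.0000−25.0000 = 27.0000
row 1: 12.0000x − 8.0000y = -32.0000  (k_2=59.0000)
row 2: 12.0000x + 8.0000y = 80.0000  (k_3=-53.0000)
row 3: 0.0000x − 8.0000y = -56.0000  (k_4=83.0000)
Cramer on rows 1–2 → x = 2.0000, y = 7.0000
check cable 4: ‖A_4−P‖² = 17.0000 ≈ L_4² = 17.0000 ✓

(2.0000, 7.0000)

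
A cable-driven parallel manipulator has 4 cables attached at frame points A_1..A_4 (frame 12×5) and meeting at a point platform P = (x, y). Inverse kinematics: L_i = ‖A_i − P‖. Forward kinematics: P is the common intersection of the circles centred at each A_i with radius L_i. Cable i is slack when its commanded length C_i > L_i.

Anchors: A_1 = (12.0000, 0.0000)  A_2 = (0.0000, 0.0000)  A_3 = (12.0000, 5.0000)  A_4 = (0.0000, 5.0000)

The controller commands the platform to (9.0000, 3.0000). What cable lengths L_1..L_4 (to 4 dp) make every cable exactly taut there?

(4.2426, 9.4868, 3.6056, 9.2195)

L_1: Δ = A_1−P = (3.0000, -3.0000) → ‖Δ‖ = √18.0000 = 4.2426
L_2: Δ = A_2−P = (-9.0000, -3.0000) → ‖Δ‖ = √90.0000 = 9.4868
L_3: Δ = A_3−P = (3.0000, 2.0000) → ‖Δ‖ = √13.0000 = 3.6056
L_4: Δ = A_4−P = (-9.0000, 2.0000) → ‖Δ‖ = √85.0000 = 9.2195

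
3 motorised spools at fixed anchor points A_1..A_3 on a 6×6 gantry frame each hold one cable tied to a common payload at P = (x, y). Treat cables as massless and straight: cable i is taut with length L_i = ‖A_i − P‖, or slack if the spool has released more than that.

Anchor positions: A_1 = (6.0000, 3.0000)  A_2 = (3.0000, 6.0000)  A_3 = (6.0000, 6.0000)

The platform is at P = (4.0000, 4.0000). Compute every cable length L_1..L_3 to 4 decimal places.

(2.2361, 2.2361, 2.8284)

cable 1: Δx=2.0000, Δy=-1.0000; L_1 = √(Δx²+Δy²) = 2.2361
cable 2: Δx=-1.0000, Δy=2.0000; L_2 = √(Δx²+Δy²) = 2.2361
cable 3: Δx=2.0000, Δy=2.0000; L_3 = √(Δx²+Δy²) = 2.8284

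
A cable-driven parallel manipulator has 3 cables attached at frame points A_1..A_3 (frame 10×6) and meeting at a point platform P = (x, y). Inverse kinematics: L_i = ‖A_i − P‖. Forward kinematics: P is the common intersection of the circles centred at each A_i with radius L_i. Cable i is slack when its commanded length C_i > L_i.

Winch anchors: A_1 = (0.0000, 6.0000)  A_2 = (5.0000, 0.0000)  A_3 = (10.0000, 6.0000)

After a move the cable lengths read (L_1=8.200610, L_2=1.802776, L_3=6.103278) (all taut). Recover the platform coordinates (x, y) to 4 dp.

circle eqns → linear via eq_j − eq_1; set c_j = A_j·A_j − L_j²
c_1 = 0.0000+36.0000−67.2500 = -31.2500
-10.0000·x + 12.0000·y = c_1−c_2 = -53.0000
-20.0000·x + 0.0000·y = c_1−c_3 = -130.0000
solve first two rows → x=6.5000, y=1.0000

(6.5000, 1.0000)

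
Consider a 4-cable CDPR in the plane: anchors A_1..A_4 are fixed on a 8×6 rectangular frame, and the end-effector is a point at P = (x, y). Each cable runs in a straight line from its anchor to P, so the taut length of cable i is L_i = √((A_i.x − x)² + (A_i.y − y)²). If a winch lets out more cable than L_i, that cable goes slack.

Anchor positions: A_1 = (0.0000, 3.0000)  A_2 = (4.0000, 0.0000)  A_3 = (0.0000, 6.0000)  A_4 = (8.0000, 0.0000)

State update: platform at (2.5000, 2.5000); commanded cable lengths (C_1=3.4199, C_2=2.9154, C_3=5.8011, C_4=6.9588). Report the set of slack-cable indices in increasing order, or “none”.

1, 3, 4

i=1: geometric 2.5495 vs commanded 3.4199 ⇒ slack
i=2: geometric 2.9155 vs commanded 2.9154 ⇒ taut
i=3: geometric 4.3012 vs commanded 5.8011 ⇒ slack
i=4: geometric 6.0415 vs commanded 6.9588 ⇒ slack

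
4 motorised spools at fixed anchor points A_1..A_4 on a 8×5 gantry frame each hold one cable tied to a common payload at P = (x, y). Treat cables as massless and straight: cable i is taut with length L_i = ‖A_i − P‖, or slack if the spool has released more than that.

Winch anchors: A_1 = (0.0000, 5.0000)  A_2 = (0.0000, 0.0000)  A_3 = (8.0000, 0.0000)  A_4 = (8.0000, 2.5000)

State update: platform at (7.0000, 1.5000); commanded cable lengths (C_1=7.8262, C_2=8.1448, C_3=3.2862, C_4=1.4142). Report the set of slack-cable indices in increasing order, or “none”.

cable 1: L_1 = ‖A_1−P‖ = 7.8262;  C_1 = 7.8262 → taut
cable 2: L_2 = ‖A_2−P‖ = 7.1589;  C_2 = 8.1448 → slack
cable 3: L_3 = ‖A_3−P‖ = 1.8028;  C_3 = 3.2862 → slack
cable 4: L_4 = ‖A_4−P‖ = 1.4142;  C_4 = 1.4142 → taut

2, 3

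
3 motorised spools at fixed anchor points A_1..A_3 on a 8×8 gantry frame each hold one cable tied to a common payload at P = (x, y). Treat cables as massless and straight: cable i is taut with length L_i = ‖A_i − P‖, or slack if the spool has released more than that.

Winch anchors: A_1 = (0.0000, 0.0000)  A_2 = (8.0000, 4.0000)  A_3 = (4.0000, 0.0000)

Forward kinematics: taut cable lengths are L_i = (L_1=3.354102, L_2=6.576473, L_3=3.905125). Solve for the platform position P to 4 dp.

circle eqns → linear via eq_j − eq_1; set c_j = A_j·A_j − L_j²
c_1 = 0.0000+0.0000−11.2500 = -11.2500
-16.0000·x − 8.0000·y = c_1−c_2 = -48.0000
-8.0000·x + 0.0000·y = c_1−c_3 = -12.0000
solve first two rows → x=1.5000, y=3.0000

(1.5000, 3.0000)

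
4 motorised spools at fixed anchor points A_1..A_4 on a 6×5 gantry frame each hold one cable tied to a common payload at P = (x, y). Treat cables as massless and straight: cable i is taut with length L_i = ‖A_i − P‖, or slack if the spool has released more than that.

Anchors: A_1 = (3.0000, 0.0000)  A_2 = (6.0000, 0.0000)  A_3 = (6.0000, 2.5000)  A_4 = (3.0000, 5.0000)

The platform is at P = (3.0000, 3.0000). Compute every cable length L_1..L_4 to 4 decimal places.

(3.0000, 4.2426, 3.0414, 2.0000)

L_1: Δ = A_1−P = (0.0000, -3.0000) → ‖Δ‖ = √9.0000 = 3.0000
L_2: Δ = A_2−P = (3.0000, -3.0000) → ‖Δ‖ = √18.0000 = 4.2426
L_3: Δ = A_3−P = (3.0000, -0.5000) → ‖Δ‖ = √9.2500 = 3.0414
L_4: Δ = A_4−P = (0.0000, 2.0000) → ‖Δ‖ = √4.0000 = 2.0000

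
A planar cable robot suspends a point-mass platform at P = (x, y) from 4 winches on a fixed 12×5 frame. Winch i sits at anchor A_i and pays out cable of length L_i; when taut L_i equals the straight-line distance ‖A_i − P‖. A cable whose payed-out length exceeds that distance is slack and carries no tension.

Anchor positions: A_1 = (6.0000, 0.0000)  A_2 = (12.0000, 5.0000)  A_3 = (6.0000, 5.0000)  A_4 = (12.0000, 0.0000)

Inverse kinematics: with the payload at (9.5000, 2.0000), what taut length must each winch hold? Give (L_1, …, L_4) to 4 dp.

(4.0311, 3.9051, 4.6098, 3.2016)

L_1: Δ = A_1−P = (-3.5000, -2.0000) → ‖Δ‖ = √16.2500 = 4.0311
L_2: Δ = A_2−P = (2.5000, 3.0000) → ‖Δ‖ = √15.2500 = 3.9051
L_3: Δ = A_3−P = (-3.5000, 3.0000) → ‖Δ‖ = √21.2500 = 4.6098
L_4: Δ = A_4−P = (2.5000, -2.0000) → ‖Δ‖ = √10.2500 = 3.2016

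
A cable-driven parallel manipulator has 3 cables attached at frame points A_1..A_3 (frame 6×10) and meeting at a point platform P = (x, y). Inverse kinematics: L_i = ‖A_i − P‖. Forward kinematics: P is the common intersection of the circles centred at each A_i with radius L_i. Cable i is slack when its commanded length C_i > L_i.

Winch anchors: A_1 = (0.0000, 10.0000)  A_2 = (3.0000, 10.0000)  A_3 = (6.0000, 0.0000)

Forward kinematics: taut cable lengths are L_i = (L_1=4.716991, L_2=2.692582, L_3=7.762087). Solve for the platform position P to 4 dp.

(4.0000, 7.5000)

each cable: (A_i−P)·(A_i−P) = L_i²; let k_i = ‖A_i‖²−L_i²
k_1 = 0.0000+100.0000−22.2500 = 77.7500
row 1: -6.0000x + 0.0000y = -24.0000  (k_2=101.7500)
row 2: -12.0000x + 20.0000y = 102.0000  (k_3=-24.2500)
Cramer on rows 1–2 → x = 4.0000, y = 7.5000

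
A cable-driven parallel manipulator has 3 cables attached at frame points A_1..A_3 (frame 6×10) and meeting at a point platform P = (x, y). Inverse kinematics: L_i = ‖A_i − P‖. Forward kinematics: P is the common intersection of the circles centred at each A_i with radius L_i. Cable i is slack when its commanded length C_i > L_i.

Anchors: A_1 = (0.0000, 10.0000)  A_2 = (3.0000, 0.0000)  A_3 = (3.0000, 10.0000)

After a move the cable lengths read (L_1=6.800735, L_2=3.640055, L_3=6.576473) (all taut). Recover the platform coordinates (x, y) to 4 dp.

each cable: (A_i−P)·(A_i−P) = L_i²; let c_i = ‖A_i‖²−L_i²
c_1 = 0.0000+100.0000−46.2500 = 53.7500
row 1: -6.0000x + 20.0000y = 58.0000  (c_2=-4.2500)
row 2: -6.0000x + 0.0000y = -12.0000  (c_3=65.7500)
Cramer on rows 1–2 → x = 2.0000, y = 3.5000

(2.0000, 3.5000)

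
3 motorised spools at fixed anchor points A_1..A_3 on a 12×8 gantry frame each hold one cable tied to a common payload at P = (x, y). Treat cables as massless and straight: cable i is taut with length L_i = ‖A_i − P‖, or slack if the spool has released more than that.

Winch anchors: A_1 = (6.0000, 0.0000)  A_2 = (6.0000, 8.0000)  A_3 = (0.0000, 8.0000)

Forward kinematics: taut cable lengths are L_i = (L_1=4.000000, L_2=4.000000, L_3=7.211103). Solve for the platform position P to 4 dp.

(6.0000, 4.0000)

each cable: (A_i−P)·(A_i−P) = L_i²; let q_i = ‖A_i‖²−L_i²
q_1 = 36.0000+0.0000−16.0000 = 20.0000
row 1: 0.0000x − 16.0000y = -64.0000  (q_2=84.0000)
row 2: 12.0000x − 16.0000y = 8.0000  (q_3=12.0000)
Cramer on rows 1–2 → x = 6.0000, y = 4.0000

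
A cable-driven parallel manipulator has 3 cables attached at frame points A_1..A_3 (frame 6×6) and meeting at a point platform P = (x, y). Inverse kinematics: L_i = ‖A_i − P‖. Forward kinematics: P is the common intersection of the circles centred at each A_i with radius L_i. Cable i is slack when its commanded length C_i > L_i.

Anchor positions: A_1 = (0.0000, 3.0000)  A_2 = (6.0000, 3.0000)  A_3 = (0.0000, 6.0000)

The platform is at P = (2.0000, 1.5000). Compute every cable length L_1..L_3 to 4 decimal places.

(2.5000, 4.2720, 4.9244)

cable 1: Δx=-2.0000, Δy=1.5000; L_1 = √(Δx²+Δy²) = 2.5000
cable 2: Δx=4.0000, Δy=1.5000; L_2 = √(Δx²+Δy²) = 4.2720
cable 3: Δx=-2.0000, Δy=4.5000; L_3 = √(Δx²+Δy²) = 4.9244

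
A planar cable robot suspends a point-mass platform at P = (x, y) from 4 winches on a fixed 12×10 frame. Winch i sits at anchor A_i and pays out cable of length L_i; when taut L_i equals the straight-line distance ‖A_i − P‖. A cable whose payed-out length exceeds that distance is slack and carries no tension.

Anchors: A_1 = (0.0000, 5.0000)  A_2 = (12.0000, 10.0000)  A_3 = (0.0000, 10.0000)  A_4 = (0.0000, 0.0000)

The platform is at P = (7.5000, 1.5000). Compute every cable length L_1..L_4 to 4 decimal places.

L_1 = √((0.0000−7.5000)² + (5.0000−1.5000)²) = 8.2765
L_2 = √((12.0000−7.5000)² + (10.0000−1.5000)²) = 9.6177
L_3 = √((0.0000−7.5000)² + (10.0000−1.5000)²) = 11.3358
L_4 = √((0.0000−7.5000)² + (0.0000−1.5000)²) = 7.6485

(8.2765, 9.6177, 11.3358, 7.6485)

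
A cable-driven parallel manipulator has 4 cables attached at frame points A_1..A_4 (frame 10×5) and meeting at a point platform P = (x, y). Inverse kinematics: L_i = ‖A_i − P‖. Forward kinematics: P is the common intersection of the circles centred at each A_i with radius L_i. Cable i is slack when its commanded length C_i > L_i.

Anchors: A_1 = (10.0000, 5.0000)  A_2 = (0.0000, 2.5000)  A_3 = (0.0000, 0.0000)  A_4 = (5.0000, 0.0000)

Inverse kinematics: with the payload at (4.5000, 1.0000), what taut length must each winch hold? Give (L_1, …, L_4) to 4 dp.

cable 1: Δx=5.5000, Δy=4.0000; L_1 = √(Δx²+Δy²) = 6.8007
cable 2: Δx=-4.5000, Δy=1.5000; L_2 = √(Δx²+Δy²) = 4.7434
cable 3: Δx=-4.5000, Δy=-1.0000; L_3 = √(Δx²+Δy²) = 4.6098
cable 4: Δx=0.5000, Δy=-1.0000; L_4 = √(Δx²+Δy²) = 1.1180

(6.8007, 4.7434, 4.6098, 1.1180)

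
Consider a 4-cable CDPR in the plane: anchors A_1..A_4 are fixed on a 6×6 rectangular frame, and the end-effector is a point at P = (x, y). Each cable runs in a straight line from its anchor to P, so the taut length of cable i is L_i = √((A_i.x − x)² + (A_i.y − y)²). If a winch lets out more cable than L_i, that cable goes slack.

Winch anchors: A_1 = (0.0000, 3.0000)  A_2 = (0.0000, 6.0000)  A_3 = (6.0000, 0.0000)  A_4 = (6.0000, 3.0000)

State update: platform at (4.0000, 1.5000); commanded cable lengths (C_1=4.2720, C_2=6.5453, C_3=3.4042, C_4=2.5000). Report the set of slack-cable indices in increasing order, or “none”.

cable 1: √((-4.0000)²+(1.5000)²)=4.2720, C_1=4.2720: taut
cable 2: √((-4.0000)²+(4.5000)²)=6.0208, C_2=6.5453: slack
cable 3: √((2.0000)²+(-1.5000)²)=2.5000, C_3=3.4042: slack
cable 4: √((2.0000)²+(1.5000)²)=2.5000, C_4=2.5000: taut

2, 3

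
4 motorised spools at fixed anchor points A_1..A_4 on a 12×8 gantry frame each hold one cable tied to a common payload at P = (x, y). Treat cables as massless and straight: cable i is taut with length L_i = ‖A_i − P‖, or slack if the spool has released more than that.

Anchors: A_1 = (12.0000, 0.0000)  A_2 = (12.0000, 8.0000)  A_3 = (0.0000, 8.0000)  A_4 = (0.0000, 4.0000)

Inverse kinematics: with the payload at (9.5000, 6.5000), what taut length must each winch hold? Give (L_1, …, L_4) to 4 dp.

(6.9642, 2.9155, 9.6177, 9.8234)

L_1: Δ = A_1−P = (2.5000, -6.5000) → ‖Δ‖ = √48.5000 = 6.9642
L_2: Δ = A_2−P = (2.5000, 1.5000) → ‖Δ‖ = √8.5000 = 2.9155
L_3: Δ = A_3−P = (-9.5000, 1.5000) → ‖Δ‖ = √92.5000 = 9.6177
L_4: Δ = A_4−P = (-9.5000, -2.5000) → ‖Δ‖ = √96.5000 = 9.8234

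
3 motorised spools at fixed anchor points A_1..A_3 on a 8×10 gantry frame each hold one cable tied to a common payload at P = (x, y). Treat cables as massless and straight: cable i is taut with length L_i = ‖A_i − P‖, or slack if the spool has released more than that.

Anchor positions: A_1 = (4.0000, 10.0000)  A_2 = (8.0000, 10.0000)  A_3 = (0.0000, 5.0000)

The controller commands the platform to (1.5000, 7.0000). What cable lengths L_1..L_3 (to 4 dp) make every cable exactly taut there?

L_1: Δ = A_1−P = (2.5000, 3.0000) → ‖Δ‖ = √15.2500 = 3.9051
L_2: Δ = A_2−P = (6.5000, 3.0000) → ‖Δ‖ = √51.2500 = 7.1589
L_3: Δ = A_3−P = (-1.5000, -2.0000) → ‖Δ‖ = √6.2500 = 2.5000

(3.9051, 7.1589, 2.5000)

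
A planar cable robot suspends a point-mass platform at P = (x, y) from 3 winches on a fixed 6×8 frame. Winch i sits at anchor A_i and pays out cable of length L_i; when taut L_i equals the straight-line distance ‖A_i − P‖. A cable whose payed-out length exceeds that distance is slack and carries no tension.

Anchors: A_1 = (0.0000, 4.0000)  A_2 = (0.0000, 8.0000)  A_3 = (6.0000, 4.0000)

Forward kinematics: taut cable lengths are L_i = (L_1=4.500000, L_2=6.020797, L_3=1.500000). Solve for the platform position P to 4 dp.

(4.5000, 4.0000)

expand ‖A_i−P‖²=L_i² and subtract eq 1 (k_i ≔ ‖A_i‖²−L_i²)
k_1 = 0.0000+16.0000−20.2500 = -4.2500
eq1−eq2 → [0.0000  -8.0000]·P = -32.0000
eq1−eq3 → [-12.0000  0.0000]·P = -54.0000
2×2 solve → P = (4.5000, 4.0000)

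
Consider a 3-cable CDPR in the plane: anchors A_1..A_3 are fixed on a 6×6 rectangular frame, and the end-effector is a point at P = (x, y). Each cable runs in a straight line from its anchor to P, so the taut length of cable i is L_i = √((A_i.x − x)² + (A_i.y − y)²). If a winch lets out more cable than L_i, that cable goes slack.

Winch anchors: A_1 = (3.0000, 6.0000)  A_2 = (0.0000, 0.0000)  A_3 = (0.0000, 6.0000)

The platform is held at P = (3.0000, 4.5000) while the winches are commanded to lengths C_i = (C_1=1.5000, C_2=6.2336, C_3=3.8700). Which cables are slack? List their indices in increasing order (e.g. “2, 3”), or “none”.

2, 3

cable 1: √((0.0000)²+(1.5000)²)=1.5000, C_1=1.5000: taut
cable 2: √((-3.0000)²+(-4.5000)²)=5.4083, C_2=6.2336: slack
cable 3: √((-3.0000)²+(1.5000)²)=3.3541, C_3=3.8700: slack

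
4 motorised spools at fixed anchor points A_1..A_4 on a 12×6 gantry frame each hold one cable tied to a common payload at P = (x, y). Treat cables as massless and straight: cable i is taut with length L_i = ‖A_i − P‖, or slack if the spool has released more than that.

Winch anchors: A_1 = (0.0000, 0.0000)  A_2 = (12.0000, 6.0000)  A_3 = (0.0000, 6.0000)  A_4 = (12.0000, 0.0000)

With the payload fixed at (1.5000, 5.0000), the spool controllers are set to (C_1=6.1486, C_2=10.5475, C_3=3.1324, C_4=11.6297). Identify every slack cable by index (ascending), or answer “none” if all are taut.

1, 3

i=1: geometric 5.2202 vs commanded 6.1486 ⇒ slack
i=2: geometric 10.5475 vs commanded 10.5475 ⇒ taut
i=3: geometric 1.8028 vs commanded 3.1324 ⇒ slack
i=4: geometric 11.6297 vs commanded 11.6297 ⇒ taut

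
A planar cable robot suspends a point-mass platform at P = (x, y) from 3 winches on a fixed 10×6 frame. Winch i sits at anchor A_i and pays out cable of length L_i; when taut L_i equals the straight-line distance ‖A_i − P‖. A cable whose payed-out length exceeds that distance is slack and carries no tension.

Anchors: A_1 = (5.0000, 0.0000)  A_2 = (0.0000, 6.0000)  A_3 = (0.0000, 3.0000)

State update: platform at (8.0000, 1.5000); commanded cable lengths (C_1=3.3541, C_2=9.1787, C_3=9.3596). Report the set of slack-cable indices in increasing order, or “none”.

3

cable 1: √((-3.0000)²+(-1.5000)²)=3.3541, C_1=3.3541: taut
cable 2: √((-8.0000)²+(4.5000)²)=9.1788, C_2=9.1787: taut
cable 3: √((-8.0000)²+(1.5000)²)=8.1394, C_3=9.3596: slack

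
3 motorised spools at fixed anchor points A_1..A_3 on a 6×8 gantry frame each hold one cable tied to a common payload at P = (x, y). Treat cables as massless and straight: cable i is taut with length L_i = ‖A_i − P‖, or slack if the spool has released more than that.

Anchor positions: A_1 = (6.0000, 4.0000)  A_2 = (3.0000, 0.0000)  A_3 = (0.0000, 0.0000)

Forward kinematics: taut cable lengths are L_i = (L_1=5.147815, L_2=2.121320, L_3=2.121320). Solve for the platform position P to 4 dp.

circle eqns → linear via eq_j − eq_1; set k_j = A_j·A_j − L_j²
k_1 = 36.0000+16.0000−26.5000 = 25.5000
6.0000·x + 8.0000·y = k_1−k_2 = 21.0000
12.0000·x + 8.0000·y = k_1−k_3 = 30.0000
solve first two rows → x=1.5000, y=1.5000

(1.5000, 1.5000)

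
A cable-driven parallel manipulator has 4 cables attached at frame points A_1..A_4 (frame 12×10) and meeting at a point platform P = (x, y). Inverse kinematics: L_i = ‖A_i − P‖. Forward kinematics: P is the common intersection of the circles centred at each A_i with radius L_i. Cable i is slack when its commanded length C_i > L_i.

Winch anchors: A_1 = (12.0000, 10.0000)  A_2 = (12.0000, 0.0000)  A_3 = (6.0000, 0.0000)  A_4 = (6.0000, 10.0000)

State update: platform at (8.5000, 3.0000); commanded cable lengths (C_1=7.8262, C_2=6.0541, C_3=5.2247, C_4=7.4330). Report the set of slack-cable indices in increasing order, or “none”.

cable 1: L_1 = ‖A_1−P‖ = 7.8262;  C_1 = 7.8262 → taut
cable 2: L_2 = ‖A_2−P‖ = 4.6098;  C_2 = 6.0541 → slack
cable 3: L_3 = ‖A_3−P‖ = 3.9051;  C_3 = 5.2247 → slack
cable 4: L_4 = ‖A_4−P‖ = 7.4330;  C_4 = 7.4330 → taut

2, 3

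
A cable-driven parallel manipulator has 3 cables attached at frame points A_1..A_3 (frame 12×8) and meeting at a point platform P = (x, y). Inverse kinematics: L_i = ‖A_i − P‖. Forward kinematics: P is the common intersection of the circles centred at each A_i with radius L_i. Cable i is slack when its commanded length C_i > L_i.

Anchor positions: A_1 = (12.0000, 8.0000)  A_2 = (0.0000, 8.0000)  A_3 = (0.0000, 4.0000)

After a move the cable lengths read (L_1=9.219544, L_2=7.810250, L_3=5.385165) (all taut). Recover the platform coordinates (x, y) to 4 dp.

circle eqns → linear via eq_j − eq_1; set c_j = A_j·A_j − L_j²
c_1 = 144.0000+64.0000−85.0000 = 123.0000
24.0000·x + 0.0000·y = c_1−c_2 = 120.0000
24.0000·x + 8.0000·y = c_1−c_3 = 136.0000
solve first two rows → x=5.0000, y=2.0000

(5.0000, 2.0000)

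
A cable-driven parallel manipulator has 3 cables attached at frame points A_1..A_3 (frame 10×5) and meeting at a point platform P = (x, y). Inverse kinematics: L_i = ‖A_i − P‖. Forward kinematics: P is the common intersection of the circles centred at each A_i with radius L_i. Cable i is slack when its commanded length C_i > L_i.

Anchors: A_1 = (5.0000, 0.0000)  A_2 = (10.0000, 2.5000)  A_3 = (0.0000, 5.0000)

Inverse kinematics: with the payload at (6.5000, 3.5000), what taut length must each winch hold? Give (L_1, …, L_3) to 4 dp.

cable 1: Δx=-1.5000, Δy=-3.5000; L_1 = √(Δx²+Δy²) = 3.8079
cable 2: Δx=3.5000, Δy=-1.0000; L_2 = √(Δx²+Δy²) = 3.6401
cable 3: Δx=-6.5000, Δy=1.5000; L_3 = √(Δx²+Δy²) = 6.6708

(3.8079, 3.6401, 6.6708)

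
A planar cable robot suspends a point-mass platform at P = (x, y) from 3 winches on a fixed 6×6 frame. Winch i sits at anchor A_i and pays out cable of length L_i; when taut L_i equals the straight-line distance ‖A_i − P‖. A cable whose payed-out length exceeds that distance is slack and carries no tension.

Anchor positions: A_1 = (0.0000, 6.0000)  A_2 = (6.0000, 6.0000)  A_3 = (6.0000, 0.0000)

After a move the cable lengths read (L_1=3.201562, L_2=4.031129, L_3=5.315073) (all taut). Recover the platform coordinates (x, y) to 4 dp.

(2.5000, 4.0000)

expand ‖A_i−P‖²=L_i² and subtract eq 1 (c_i ≔ ‖A_i‖²−L_i²)
c_1 = 0.0000+36.0000−10.2500 = 25.7500
eq1−eq2 → [-12.0000  0.0000]·P = -30.0000
eq1−eq3 → [-12.0000  12.0000]·P = 18.0000
2×2 solve → P = (2.5000, 4.0000)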